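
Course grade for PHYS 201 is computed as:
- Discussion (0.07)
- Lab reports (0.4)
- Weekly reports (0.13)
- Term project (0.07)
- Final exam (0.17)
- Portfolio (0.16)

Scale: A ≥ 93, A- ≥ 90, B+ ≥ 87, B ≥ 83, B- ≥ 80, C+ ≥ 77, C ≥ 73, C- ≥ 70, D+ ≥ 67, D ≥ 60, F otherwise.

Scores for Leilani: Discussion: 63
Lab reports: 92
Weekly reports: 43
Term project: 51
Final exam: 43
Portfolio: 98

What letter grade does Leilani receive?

C

Weighted total:
  Discussion 63 × 0.07 = 4.41
  Lab reports 92 × 0.4 = 36.8
  Weekly reports 43 × 0.13 = 5.59
  Term project 51 × 0.07 = 3.57
  Final exam 43 × 0.17 = 7.31
  Portfolio 98 × 0.16 = 15.68
Sum = 73.36
73.36 is ≥ 73 and < 77 → C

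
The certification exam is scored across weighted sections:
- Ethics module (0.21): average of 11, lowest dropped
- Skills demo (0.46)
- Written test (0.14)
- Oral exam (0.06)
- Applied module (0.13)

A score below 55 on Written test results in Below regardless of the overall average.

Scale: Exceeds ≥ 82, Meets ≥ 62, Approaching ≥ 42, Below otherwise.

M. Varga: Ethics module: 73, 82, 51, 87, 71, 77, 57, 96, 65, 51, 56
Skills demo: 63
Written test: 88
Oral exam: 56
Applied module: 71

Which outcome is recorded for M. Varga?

Meets

Ethics module: drop 51 → average of remaining 10 = 715/10 = 71.5
Written test score 88 ≥ 55: minimum met.
Weighted total:
  Ethics module 71.5 × 0.21 = 15.015
  Skills demo 63 × 0.46 = 28.98
  Written test 88 × 0.14 = 12.32
  Oral exam 56 × 0.06 = 3.36
  Applied module 71 × 0.13 = 9.23
Sum = 68.905
68.905 is ≥ 62 and < 82 → Meets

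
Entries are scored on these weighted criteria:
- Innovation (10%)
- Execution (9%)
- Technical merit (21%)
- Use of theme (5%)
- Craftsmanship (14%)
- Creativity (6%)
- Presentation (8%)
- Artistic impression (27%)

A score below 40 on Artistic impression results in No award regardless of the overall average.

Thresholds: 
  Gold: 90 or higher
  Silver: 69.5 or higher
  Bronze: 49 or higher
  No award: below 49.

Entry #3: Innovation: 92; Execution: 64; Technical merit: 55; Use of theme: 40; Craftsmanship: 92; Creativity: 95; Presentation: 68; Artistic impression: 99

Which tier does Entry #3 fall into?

Artistic impression score 99 ≥ 40: minimum met.
Weighted total:
  Innovation 92 × 0.1 = 9.2
  Execution 64 × 0.09 = 5.76
  Technical merit 55 × 0.21 = 11.55
  Use of theme 40 × 0.05 = 2
  Craftsmanship 92 × 0.14 = 12.88
  Creativity 95 × 0.06 = 5.7
  Presentation 68 × 0.08 = 5.44
  Artistic impression 99 × 0.27 = 26.73
Sum = 79.26
79.26 is ≥ 69.5 and < 90 → Silver

Silver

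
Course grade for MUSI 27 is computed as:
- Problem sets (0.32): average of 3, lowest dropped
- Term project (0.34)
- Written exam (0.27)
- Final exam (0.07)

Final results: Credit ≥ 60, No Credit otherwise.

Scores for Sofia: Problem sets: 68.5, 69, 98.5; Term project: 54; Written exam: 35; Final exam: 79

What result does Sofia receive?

Problem sets: drop 68.5 → average of remaining 2 = 167.5/2 = 83.75
Weighted total:
  Problem sets 83.75 × 0.32 = 26.8
  Term project 54 × 0.34 = 18.36
  Written exam 35 × 0.27 = 9.45
  Final exam 79 × 0.07 = 5.53
Sum = 60.14
60.14 ≥ 60 → Credit

Credit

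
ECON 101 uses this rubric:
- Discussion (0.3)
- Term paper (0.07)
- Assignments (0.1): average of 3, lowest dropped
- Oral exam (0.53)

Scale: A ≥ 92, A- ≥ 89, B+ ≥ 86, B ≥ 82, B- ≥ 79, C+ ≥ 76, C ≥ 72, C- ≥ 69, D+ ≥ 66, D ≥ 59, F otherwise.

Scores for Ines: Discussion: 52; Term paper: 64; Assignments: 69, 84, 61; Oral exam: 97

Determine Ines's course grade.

Assignments: drop 61 → average of remaining 2 = 153/2 = 76.5
Weighted total:
  Discussion 52 × 0.3 = 15.6
  Term paper 64 × 0.07 = 4.48
  Assignments 76.5 × 0.1 = 7.65
  Oral exam 97 × 0.53 = 51.41
Sum = 79.14
79.14 is ≥ 79 and < 82 → B-

B-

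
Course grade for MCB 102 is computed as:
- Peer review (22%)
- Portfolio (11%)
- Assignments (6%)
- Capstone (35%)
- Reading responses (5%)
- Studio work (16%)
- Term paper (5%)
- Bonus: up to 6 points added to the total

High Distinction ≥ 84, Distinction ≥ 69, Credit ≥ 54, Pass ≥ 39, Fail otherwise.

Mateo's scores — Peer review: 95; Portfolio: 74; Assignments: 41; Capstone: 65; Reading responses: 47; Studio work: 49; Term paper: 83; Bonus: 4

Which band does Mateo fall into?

Distinction

Weighted total:
  Peer review 95 × 0.22 = 20.9
  Portfolio 74 × 0.11 = 8.14
  Assignments 41 × 0.06 = 2.46
  Capstone 65 × 0.35 = 22.75
  Reading responses 47 × 0.05 = 2.35
  Studio work 49 × 0.16 = 7.84
  Term paper 83 × 0.05 = 4.15
Sum = 68.59
Bonus: 68.59 + 4 = 72.59
72.59 is ≥ 69 and < 84 → Distinction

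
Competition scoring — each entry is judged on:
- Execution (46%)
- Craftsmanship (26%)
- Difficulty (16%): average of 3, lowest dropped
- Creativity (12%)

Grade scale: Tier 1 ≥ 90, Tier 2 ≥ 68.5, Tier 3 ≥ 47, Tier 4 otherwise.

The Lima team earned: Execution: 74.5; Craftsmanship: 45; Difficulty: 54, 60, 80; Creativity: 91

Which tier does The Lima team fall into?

Difficulty: drop 54 → average of remaining 2 = 140/2 = 70
Weighted total:
  Execution 74.5 × 0.46 = 34.27
  Craftsmanship 45 × 0.26 = 11.7
  Difficulty 70 × 0.16 = 11.2
  Creativity 91 × 0.12 = 10.92
Sum = 68.09
68.09 is ≥ 47 and < 68.5 → Tier 3

Tier 3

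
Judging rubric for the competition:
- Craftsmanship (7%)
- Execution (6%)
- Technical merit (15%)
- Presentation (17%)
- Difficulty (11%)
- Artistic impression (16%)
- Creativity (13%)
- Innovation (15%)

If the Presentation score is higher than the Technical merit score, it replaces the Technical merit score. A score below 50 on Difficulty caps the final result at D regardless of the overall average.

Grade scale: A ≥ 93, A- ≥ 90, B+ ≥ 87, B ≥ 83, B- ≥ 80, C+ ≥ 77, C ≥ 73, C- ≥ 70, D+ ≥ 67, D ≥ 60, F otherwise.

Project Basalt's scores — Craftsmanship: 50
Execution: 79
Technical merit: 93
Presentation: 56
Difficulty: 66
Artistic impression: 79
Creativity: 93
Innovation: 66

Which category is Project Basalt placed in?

C

Presentation (56) ≤ Technical merit (93), so Technical merit stays at 93.
Difficulty score 66 ≥ 50: minimum met.
Weighted total:
  Craftsmanship 50 × 0.07 = 3.5
  Execution 79 × 0.06 = 4.74
  Technical merit 93 × 0.15 = 13.95
  Presentation 56 × 0.17 = 9.52
  Difficulty 66 × 0.11 = 7.26
  Artistic impression 79 × 0.16 = 12.64
  Creativity 93 × 0.13 = 12.09
  Innovation 66 × 0.15 = 9.9
Sum = 73.6
73.6 is ≥ 73 and < 77 → C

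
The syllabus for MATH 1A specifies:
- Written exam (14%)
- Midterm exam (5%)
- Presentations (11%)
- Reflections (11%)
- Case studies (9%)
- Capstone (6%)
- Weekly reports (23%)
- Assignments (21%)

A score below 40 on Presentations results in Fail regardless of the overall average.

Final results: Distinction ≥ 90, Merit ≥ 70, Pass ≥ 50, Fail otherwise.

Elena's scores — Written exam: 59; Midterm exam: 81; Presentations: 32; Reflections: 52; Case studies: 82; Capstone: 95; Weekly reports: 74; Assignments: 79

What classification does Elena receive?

Fail

Presentations score 32 < 40: minimum not met.
Weighted total:
  Written exam 59 × 0.14 = 8.26
  Midterm exam 81 × 0.05 = 4.05
  Presentations 32 × 0.11 = 3.52
  Reflections 52 × 0.11 = 5.72
  Case studies 82 × 0.09 = 7.38
  Capstone 95 × 0.06 = 5.7
  Weekly reports 74 × 0.23 = 17.02
  Assignments 79 × 0.21 = 16.59
Sum = 68.24
Because the Presentations minimum was not met, the result is Fail.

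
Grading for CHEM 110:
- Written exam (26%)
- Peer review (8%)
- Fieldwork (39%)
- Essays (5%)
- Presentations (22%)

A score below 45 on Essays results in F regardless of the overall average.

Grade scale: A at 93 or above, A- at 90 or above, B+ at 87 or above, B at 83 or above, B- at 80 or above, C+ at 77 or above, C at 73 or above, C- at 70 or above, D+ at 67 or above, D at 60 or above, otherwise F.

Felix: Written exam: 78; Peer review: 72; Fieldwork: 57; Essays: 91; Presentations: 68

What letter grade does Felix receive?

Essays score 91 ≥ 45: minimum met.
Weighted total:
  Written exam 78 × 0.26 = 20.28
  Peer review 72 × 0.08 = 5.76
  Fieldwork 57 × 0.39 = 22.23
  Essays 91 × 0.05 = 4.55
  Presentations 68 × 0.22 = 14.96
Sum = 67.78
67.78 is ≥ 67 and < 70 → D+

D+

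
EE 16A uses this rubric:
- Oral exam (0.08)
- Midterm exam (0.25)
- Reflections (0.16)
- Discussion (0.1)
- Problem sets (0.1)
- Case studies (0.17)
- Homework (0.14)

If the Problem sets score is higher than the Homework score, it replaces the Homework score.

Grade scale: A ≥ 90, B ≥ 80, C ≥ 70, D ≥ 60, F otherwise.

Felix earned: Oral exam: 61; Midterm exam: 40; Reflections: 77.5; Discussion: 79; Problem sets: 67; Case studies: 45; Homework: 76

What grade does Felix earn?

Problem sets (67) ≤ Homework (76), so Homework stays at 76.
Weighted total:
  Oral exam 61 × 0.08 = 4.88
  Midterm exam 40 × 0.25 = 10
  Reflections 77.5 × 0.16 = 12.4
  Discussion 79 × 0.1 = 7.9
  Problem sets 67 × 0.1 = 6.7
  Case studies 45 × 0.17 = 7.65
  Homework 76 × 0.14 = 10.64
Sum = 60.17
60.17 is ≥ 60 and < 70 → D

D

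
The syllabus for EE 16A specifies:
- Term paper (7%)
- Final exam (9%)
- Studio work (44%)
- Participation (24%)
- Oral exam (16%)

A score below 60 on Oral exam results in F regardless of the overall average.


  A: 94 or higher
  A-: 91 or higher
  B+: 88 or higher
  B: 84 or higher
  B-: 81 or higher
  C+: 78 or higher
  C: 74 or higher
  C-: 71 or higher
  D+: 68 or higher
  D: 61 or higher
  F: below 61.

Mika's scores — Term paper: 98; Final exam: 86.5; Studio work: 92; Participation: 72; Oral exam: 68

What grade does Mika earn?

Oral exam score 68 ≥ 60: minimum met.
Weighted total:
  Term paper 98 × 0.07 = 6.86
  Final exam 86.5 × 0.09 = 7.785
  Studio work 92 × 0.44 = 40.48
  Participation 72 × 0.24 = 17.28
  Oral exam 68 × 0.16 = 10.88
Sum = 83.285
83.285 is ≥ 81 and < 84 → B-

B-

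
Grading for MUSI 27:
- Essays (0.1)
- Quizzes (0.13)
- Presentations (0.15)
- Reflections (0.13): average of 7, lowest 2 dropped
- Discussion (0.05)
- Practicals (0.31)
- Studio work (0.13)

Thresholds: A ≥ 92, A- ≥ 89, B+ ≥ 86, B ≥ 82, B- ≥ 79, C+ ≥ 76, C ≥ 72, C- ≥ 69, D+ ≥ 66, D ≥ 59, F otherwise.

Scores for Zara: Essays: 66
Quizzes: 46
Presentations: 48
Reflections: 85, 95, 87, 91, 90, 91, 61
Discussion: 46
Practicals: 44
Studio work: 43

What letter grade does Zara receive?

Reflections: drop 61, 85 → average of remaining 5 = 454/5 = 90.8
Weighted total:
  Essays 66 × 0.1 = 6.6
  Quizzes 46 × 0.13 = 5.98
  Presentations 48 × 0.15 = 7.2
  Reflections 90.8 × 0.13 = 11.804
  Discussion 46 × 0.05 = 2.3
  Practicals 44 × 0.31 = 13.64
  Studio work 43 × 0.13 = 5.59
Sum = 53.114
53.114 < 59 → F

F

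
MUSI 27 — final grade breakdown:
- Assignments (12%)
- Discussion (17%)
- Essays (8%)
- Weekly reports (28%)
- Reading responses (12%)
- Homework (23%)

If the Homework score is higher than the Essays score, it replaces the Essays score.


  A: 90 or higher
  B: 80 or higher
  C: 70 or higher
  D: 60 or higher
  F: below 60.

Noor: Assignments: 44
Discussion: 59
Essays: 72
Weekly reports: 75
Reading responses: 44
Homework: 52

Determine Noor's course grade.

F

Homework (52) ≤ Essays (72), so Essays stays at 72.
Weighted total:
  Assignments 44 × 0.12 = 5.28
  Discussion 59 × 0.17 = 10.03
  Essays 72 × 0.08 = 5.76
  Weekly reports 75 × 0.28 = 21
  Reading responses 44 × 0.12 = 5.28
  Homework 52 × 0.23 = 11.96
Sum = 59.31
59.31 < 60 → F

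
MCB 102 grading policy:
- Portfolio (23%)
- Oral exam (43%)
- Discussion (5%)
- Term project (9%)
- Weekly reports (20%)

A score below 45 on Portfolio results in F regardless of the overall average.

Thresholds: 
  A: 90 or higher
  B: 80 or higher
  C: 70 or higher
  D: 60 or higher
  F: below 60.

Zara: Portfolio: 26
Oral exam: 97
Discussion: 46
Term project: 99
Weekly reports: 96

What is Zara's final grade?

Portfolio score 26 < 45: minimum not met.
Weighted total:
  Portfolio 26 × 0.23 = 5.98
  Oral exam 97 × 0.43 = 41.71
  Discussion 46 × 0.05 = 2.3
  Term project 99 × 0.09 = 8.91
  Weekly reports 96 × 0.2 = 19.2
Sum = 78.1
Because the Portfolio minimum was not met, the result is F.

F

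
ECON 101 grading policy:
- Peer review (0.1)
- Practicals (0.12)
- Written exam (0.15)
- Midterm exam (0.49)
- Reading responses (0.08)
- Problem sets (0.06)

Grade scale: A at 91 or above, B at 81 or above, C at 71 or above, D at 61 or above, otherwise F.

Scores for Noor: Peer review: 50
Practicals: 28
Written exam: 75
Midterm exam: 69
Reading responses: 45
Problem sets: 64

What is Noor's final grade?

F

Weighted total:
  Peer review 50 × 0.1 = 5
  Practicals 28 × 0.12 = 3.36
  Written exam 75 × 0.15 = 11.25
  Midterm exam 69 × 0.49 = 33.81
  Reading responses 45 × 0.08 = 3.6
  Problem sets 64 × 0.06 = 3.84
Sum = 60.86
60.86 < 61 → F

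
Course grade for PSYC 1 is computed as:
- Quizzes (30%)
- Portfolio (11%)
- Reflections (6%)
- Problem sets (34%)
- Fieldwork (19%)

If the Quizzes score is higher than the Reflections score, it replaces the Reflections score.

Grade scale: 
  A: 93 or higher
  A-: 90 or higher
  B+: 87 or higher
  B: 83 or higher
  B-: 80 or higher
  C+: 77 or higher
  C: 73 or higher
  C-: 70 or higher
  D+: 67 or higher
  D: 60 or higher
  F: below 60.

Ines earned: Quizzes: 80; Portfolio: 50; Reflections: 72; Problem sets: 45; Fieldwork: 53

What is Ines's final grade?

Quizzes (80) > Reflections (72), so Reflections counts as 80.
Weighted total:
  Quizzes 80 × 0.3 = 24
  Portfolio 50 × 0.11 = 5.5
  Reflections 80 × 0.06 = 4.8
  Problem sets 45 × 0.34 = 15.3
  Fieldwork 53 × 0.19 = 10.07
Sum = 59.67
59.67 < 60 → F

F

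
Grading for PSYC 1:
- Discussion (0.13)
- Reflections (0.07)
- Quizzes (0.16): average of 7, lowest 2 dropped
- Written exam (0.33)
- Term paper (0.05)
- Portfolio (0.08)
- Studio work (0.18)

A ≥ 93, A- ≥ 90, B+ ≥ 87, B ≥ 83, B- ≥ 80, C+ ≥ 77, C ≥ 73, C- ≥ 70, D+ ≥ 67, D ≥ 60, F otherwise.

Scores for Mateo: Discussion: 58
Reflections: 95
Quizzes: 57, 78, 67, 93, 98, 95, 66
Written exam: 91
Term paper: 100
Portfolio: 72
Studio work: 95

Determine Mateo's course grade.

Quizzes: drop 57, 66 → average of remaining 5 = 431/5 = 86.2
Weighted total:
  Discussion 58 × 0.13 = 7.54
  Reflections 95 × 0.07 = 6.65
  Quizzes 86.2 × 0.16 = 13.792
  Written exam 91 × 0.33 = 30.03
  Term paper 100 × 0.05 = 5
  Portfolio 72 × 0.08 = 5.76
  Studio work 95 × 0.18 = 17.1
Sum = 85.872
85.872 is ≥ 83 and < 87 → B

B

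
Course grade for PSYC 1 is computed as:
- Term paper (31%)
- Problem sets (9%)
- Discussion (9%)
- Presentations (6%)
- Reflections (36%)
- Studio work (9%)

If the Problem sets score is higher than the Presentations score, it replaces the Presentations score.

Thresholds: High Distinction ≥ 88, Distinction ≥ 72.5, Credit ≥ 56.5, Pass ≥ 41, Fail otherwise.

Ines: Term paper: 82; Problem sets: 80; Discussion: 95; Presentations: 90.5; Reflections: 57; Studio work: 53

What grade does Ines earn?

Credit

Problem sets (80) ≤ Presentations (90.5), so Presentations stays at 90.5.
Weighted total:
  Term paper 82 × 0.31 = 25.42
  Problem sets 80 × 0.09 = 7.2
  Discussion 95 × 0.09 = 8.55
  Presentations 90.5 × 0.06 = 5.43
  Reflections 57 × 0.36 = 20.52
  Studio work 53 × 0.09 = 4.77
Sum = 71.89
71.89 is ≥ 56.5 and < 72.5 → Credit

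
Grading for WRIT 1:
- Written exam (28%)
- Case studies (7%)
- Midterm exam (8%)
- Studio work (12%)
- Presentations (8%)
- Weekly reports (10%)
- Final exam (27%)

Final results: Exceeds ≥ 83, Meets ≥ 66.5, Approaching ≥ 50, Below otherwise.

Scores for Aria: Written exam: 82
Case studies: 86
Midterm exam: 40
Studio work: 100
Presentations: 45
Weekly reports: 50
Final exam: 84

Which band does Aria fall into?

Meets

Weighted total:
  Written exam 82 × 0.28 = 22.96
  Case studies 86 × 0.07 = 6.02
  Midterm exam 40 × 0.08 = 3.2
  Studio work 100 × 0.12 = 12
  Presentations 45 × 0.08 = 3.6
  Weekly reports 50 × 0.1 = 5
  Final exam 84 × 0.27 = 22.68
Sum = 75.46
75.46 is ≥ 66.5 and < 83 → Meets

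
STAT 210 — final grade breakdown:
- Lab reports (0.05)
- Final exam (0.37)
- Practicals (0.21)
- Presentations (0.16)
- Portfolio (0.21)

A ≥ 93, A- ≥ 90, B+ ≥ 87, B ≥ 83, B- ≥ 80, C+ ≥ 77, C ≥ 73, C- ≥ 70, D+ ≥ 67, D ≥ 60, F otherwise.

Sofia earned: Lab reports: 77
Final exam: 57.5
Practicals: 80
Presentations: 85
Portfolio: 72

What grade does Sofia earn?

C-

Weighted total:
  Lab reports 77 × 0.05 = 3.85
  Final exam 57.5 × 0.37 = 21.275
  Practicals 80 × 0.21 = 16.8
  Presentations 85 × 0.16 = 13.6
  Portfolio 72 × 0.21 = 15.12
Sum = 70.645
70.645 is ≥ 70 and < 73 → C-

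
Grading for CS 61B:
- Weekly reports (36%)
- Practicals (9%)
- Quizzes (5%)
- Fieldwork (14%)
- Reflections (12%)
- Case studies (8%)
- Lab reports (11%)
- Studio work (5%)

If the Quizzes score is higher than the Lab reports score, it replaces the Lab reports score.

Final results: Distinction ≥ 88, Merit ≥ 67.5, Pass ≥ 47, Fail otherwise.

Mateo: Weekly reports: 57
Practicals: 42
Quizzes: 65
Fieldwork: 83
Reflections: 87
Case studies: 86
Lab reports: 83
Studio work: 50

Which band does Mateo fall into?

Merit

Quizzes (65) ≤ Lab reports (83), so Lab reports stays at 83.
Weighted total:
  Weekly reports 57 × 0.36 = 20.52
  Practicals 42 × 0.09 = 3.78
  Quizzes 65 × 0.05 = 3.25
  Fieldwork 83 × 0.14 = 11.62
  Reflections 87 × 0.12 = 10.44
  Case studies 86 × 0.08 = 6.88
  Lab reports 83 × 0.11 = 9.13
  Studio work 50 × 0.05 = 2.5
Sum = 68.12
68.12 is ≥ 67.5 and < 88 → Merit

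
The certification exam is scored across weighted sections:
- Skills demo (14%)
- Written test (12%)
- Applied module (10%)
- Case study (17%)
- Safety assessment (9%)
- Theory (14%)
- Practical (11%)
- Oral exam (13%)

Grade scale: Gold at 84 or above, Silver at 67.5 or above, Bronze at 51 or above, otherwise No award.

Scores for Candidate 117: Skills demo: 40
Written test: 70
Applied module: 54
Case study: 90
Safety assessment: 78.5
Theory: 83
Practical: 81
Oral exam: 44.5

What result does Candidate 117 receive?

Weighted total:
  Skills demo 40 × 0.14 = 5.6
  Written test 70 × 0.12 = 8.4
  Applied module 54 × 0.1 = 5.4
  Case study 90 × 0.17 = 15.3
  Safety assessment 78.5 × 0.09 = 7.065
  Theory 83 × 0.14 = 11.62
  Practical 81 × 0.11 = 8.91
  Oral exam 44.5 × 0.13 = 5.785
Sum = 68.08
68.08 is ≥ 67.5 and < 84 → Silver

Silver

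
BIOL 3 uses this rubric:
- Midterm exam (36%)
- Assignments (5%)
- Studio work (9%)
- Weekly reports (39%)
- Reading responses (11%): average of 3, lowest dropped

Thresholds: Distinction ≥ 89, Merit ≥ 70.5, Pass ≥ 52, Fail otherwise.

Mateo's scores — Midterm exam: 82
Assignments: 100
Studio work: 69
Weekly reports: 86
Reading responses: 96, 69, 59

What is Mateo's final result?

Reading responses: drop 59 → average of remaining 2 = 165/2 = 82.5
Weighted total:
  Midterm exam 82 × 0.36 = 29.52
  Assignments 100 × 0.05 = 5
  Studio work 69 × 0.09 = 6.21
  Weekly reports 86 × 0.39 = 33.54
  Reading responses 82.5 × 0.11 = 9.075
Sum = 83.345
83.345 is ≥ 70.5 and < 89 → Merit

Merit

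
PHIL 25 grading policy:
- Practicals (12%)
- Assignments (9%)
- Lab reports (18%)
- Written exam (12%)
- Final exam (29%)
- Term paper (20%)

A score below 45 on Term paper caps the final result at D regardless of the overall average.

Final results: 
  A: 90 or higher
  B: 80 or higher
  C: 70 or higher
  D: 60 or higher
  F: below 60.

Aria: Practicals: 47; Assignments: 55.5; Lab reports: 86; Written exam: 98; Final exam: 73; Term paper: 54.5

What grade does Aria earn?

D

Term paper score 54.5 ≥ 45: minimum met.
Weighted total:
  Practicals 47 × 0.12 = 5.64
  Assignments 55.5 × 0.09 = 4.995
  Lab reports 86 × 0.18 = 15.48
  Written exam 98 × 0.12 = 11.76
  Final exam 73 × 0.29 = 21.17
  Term paper 54.5 × 0.2 = 10.9
Sum = 69.945
69.945 is ≥ 60 and < 70 → D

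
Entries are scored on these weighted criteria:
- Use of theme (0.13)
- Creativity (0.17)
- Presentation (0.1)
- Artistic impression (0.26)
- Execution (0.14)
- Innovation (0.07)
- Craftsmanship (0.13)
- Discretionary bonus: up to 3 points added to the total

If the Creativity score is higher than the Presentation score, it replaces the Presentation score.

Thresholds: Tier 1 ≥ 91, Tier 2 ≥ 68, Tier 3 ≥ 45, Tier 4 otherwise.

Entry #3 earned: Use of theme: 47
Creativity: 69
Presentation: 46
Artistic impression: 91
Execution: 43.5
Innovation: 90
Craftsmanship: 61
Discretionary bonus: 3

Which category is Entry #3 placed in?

Creativity (69) > Presentation (46), so Presentation counts as 69.
Weighted total:
  Use of theme 47 × 0.13 = 6.11
  Creativity 69 × 0.17 = 11.73
  Presentation 69 × 0.1 = 6.9
  Artistic impression 91 × 0.26 = 23.66
  Execution 43.5 × 0.14 = 6.09
  Innovation 90 × 0.07 = 6.3
  Craftsmanship 61 × 0.13 = 7.93
Sum = 68.72
Discretionary bonus: 68.72 + 3 = 71.72
71.72 is ≥ 68 and < 91 → Tier 2

Tier 2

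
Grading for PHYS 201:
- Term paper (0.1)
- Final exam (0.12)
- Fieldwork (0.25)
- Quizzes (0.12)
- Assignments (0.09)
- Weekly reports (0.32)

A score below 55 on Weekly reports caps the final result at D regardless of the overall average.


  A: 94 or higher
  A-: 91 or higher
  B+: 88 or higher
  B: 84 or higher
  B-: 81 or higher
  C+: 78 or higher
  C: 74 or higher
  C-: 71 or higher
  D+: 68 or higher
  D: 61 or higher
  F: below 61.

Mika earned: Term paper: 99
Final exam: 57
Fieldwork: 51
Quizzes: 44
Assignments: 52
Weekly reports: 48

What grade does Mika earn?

F

Weekly reports score 48 < 55: minimum not met.
Weighted total:
  Term paper 99 × 0.1 = 9.9
  Final exam 57 × 0.12 = 6.84
  Fieldwork 51 × 0.25 = 12.75
  Quizzes 44 × 0.12 = 5.28
  Assignments 52 × 0.09 = 4.68
  Weekly reports 48 × 0.32 = 15.36
Sum = 54.81
54.81 would be F; cap at D applies → F.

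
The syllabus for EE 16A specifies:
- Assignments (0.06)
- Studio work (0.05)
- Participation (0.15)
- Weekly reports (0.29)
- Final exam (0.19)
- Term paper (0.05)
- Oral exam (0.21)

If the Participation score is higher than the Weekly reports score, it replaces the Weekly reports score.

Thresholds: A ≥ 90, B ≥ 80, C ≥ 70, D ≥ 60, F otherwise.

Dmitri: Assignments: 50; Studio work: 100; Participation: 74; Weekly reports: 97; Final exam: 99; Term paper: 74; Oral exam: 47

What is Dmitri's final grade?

C

Participation (74) ≤ Weekly reports (97), so Weekly reports stays at 97.
Weighted total:
  Assignments 50 × 0.06 = 3
  Studio work 100 × 0.05 = 5
  Participation 74 × 0.15 = 11.1
  Weekly reports 97 × 0.29 = 28.13
  Final exam 99 × 0.19 = 18.81
  Term paper 74 × 0.05 = 3.7
  Oral exam 47 × 0.21 = 9.87
Sum = 79.61
79.61 is ≥ 70 and < 80 → C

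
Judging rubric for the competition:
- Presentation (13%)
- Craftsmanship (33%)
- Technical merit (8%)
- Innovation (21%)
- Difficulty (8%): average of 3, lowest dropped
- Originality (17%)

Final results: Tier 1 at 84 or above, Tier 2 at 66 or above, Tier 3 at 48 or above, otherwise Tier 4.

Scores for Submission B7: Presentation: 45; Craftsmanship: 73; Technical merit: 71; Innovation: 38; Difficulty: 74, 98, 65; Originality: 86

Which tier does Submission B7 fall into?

Tier 3

Difficulty: drop 65 → average of remaining 2 = 172/2 = 86
Weighted total:
  Presentation 45 × 0.13 = 5.85
  Craftsmanship 73 × 0.33 = 24.09
  Technical merit 71 × 0.08 = 5.68
  Innovation 38 × 0.21 = 7.98
  Difficulty 86 × 0.08 = 6.88
  Originality 86 × 0.17 = 14.62
Sum = 65.1
65.1 is ≥ 48 and < 66 → Tier 3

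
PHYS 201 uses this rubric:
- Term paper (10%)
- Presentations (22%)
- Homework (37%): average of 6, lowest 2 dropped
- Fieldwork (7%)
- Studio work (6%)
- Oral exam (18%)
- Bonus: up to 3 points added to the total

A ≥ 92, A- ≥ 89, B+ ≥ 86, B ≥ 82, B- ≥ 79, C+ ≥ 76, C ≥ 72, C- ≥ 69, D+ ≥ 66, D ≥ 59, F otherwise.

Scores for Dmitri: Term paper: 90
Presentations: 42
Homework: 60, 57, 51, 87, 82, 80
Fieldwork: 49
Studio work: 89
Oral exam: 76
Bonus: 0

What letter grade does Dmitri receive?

C-

Homework: drop 51, 57 → average of remaining 4 = 309/4 = 77.25
Weighted total:
  Term paper 90 × 0.1 = 9
  Presentations 42 × 0.22 = 9.24
  Homework 77.25 × 0.37 = 28.5825
  Fieldwork 49 × 0.07 = 3.43
  Studio work 89 × 0.06 = 5.34
  Oral exam 76 × 0.18 = 13.68
Sum = 69.2725
Bonus: 69.2725 + 0 = 69.2725
69.2725 is ≥ 69 and < 72 → C-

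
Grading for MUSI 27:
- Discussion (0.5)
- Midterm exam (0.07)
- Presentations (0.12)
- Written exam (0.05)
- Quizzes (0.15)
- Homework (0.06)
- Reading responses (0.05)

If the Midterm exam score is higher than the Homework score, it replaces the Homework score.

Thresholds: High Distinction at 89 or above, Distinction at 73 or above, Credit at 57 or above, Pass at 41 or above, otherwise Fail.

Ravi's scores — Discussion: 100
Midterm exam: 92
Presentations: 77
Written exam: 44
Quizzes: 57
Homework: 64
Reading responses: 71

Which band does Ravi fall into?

Distinction

Midterm exam (92) > Homework (64), so Homework counts as 92.
Weighted total:
  Discussion 100 × 0.5 = 50
  Midterm exam 92 × 0.07 = 6.44
  Presentations 77 × 0.12 = 9.24
  Written exam 44 × 0.05 = 2.2
  Quizzes 57 × 0.15 = 8.55
  Homework 92 × 0.06 = 5.52
  Reading responses 71 × 0.05 = 3.55
Sum = 85.5
85.5 is ≥ 73 and < 89 → Distinction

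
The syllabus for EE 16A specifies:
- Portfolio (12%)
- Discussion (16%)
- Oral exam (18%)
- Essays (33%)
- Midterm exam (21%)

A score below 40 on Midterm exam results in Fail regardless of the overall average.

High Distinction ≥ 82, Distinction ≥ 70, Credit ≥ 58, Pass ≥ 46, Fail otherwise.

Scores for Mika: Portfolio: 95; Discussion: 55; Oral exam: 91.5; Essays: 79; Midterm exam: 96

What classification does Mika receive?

Midterm exam score 96 ≥ 40: minimum met.
Weighted total:
  Portfolio 95 × 0.12 = 11.4
  Discussion 55 × 0.16 = 8.8
  Oral exam 91.5 × 0.18 = 16.47
  Essays 79 × 0.33 = 26.07
  Midterm exam 96 × 0.21 = 20.16
Sum = 82.9
82.9 ≥ 82 → High Distinction

High Distinction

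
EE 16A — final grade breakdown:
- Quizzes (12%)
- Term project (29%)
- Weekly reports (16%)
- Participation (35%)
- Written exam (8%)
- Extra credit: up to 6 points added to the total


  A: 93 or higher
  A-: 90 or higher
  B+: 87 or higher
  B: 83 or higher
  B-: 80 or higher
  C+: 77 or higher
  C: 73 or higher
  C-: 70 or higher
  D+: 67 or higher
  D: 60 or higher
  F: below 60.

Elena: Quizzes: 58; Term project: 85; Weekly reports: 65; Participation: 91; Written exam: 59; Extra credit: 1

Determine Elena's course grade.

Weighted total:
  Quizzes 58 × 0.12 = 6.96
  Term project 85 × 0.29 = 24.65
  Weekly reports 65 × 0.16 = 10.4
  Participation 91 × 0.35 = 31.85
  Written exam 59 × 0.08 = 4.72
Sum = 78.58
Extra credit: 78.58 + 1 = 79.58
79.58 is ≥ 77 and < 80 → C+

C+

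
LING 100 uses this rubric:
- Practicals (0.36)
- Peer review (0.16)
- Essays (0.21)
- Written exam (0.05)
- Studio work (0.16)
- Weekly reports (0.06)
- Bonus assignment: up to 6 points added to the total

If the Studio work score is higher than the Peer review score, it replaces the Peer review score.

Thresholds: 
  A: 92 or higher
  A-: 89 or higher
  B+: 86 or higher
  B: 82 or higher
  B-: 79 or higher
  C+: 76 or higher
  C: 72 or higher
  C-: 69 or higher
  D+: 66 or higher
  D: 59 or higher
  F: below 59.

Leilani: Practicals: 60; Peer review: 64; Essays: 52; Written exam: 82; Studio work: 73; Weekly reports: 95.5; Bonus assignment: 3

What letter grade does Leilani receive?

Studio work (73) > Peer review (64), so Peer review counts as 73.
Weighted total:
  Practicals 60 × 0.36 = 21.6
  Peer review 73 × 0.16 = 11.68
  Essays 52 × 0.21 = 10.92
  Written exam 82 × 0.05 = 4.1
  Studio work 73 × 0.16 = 11.68
  Weekly reports 95.5 × 0.06 = 5.73
Sum = 65.71
Bonus assignment: 65.71 + 3 = 68.71
68.71 is ≥ 66 and < 69 → D+

D+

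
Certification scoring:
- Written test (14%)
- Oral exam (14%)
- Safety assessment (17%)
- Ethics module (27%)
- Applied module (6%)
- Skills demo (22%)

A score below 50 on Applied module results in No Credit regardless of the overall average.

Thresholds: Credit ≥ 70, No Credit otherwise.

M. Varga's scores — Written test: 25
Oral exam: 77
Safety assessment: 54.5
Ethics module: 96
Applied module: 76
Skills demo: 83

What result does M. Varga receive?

Applied module score 76 ≥ 50: minimum met.
Weighted total:
  Written test 25 × 0.14 = 3.5
  Oral exam 77 × 0.14 = 10.78
  Safety assessment 54.5 × 0.17 = 9.265
  Ethics module 96 × 0.27 = 25.92
  Applied module 76 × 0.06 = 4.56
  Skills demo 83 × 0.22 = 18.26
Sum = 72.285
72.285 ≥ 70 → Credit

Credit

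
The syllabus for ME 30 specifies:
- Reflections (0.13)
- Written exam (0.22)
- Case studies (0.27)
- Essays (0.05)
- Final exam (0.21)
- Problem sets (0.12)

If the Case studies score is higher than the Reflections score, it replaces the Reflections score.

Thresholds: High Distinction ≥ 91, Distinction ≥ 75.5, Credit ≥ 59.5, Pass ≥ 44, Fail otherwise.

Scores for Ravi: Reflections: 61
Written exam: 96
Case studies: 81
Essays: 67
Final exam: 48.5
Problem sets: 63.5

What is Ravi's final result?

Case studies (81) > Reflections (61), so Reflections counts as 81.
Weighted total:
  Reflections 81 × 0.13 = 10.53
  Written exam 96 × 0.22 = 21.12
  Case studies 81 × 0.27 = 21.87
  Essays 67 × 0.05 = 3.35
  Final exam 48.5 × 0.21 = 10.185
  Problem sets 63.5 × 0.12 = 7.62
Sum = 74.675
74.675 is ≥ 59.5 and < 75.5 → Credit

Credit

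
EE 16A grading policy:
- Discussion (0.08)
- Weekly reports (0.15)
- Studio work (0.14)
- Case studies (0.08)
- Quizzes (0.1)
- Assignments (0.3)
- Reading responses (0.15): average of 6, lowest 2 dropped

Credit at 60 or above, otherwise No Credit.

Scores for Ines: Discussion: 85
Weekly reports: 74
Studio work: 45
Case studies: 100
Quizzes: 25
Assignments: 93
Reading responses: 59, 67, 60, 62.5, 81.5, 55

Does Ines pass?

Reading responses: drop 55, 59 → average of remaining 4 = 271/4 = 67.75
Weighted total:
  Discussion 85 × 0.08 = 6.8
  Weekly reports 74 × 0.15 = 11.1
  Studio work 45 × 0.14 = 6.3
  Case studies 100 × 0.08 = 8
  Quizzes 25 × 0.1 = 2.5
  Assignments 93 × 0.3 = 27.9
  Reading responses 67.75 × 0.15 = 10.1625
Sum = 72.7625
72.7625 ≥ 60 → Credit

Credit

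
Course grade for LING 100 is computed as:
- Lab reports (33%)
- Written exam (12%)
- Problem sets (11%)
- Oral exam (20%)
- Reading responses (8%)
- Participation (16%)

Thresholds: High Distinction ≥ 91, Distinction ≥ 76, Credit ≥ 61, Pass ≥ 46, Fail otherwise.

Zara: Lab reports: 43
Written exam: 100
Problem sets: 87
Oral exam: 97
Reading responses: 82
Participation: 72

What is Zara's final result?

Weighted total:
  Lab reports 43 × 0.33 = 14.19
  Written exam 100 × 0.12 = 12
  Problem sets 87 × 0.11 = 9.57
  Oral exam 97 × 0.2 = 19.4
  Reading responses 82 × 0.08 = 6.56
  Participation 72 × 0.16 = 11.52
Sum = 73.24
73.24 is ≥ 61 and < 76 → Credit

Credit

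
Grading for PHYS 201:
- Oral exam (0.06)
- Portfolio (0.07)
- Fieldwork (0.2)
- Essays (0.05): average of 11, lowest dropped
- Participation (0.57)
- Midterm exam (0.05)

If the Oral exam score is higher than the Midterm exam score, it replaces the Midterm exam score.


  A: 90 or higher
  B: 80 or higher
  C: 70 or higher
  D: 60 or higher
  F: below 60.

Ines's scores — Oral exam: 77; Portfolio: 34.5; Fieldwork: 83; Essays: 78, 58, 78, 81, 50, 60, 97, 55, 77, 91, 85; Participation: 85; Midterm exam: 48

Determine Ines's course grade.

Essays: drop 50 → average of remaining 10 = 760/10 = 76
Oral exam (77) > Midterm exam (48), so Midterm exam counts as 77.
Weighted total:
  Oral exam 77 × 0.06 = 4.62
  Portfolio 34.5 × 0.07 = 2.415
  Fieldwork 83 × 0.2 = 16.6
  Essays 76 × 0.05 = 3.8
  Participation 85 × 0.57 = 48.45
  Midterm exam 77 × 0.05 = 3.85
Sum = 79.735
79.735 is ≥ 70 and < 80 → C

C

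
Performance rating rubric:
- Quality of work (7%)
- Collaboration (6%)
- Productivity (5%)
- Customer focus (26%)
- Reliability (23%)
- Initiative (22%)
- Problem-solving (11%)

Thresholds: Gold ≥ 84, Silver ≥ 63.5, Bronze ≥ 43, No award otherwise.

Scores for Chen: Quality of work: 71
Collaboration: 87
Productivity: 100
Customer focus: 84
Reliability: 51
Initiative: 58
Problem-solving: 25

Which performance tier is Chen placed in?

Weighted total:
  Quality of work 71 × 0.07 = 4.97
  Collaboration 87 × 0.06 = 5.22
  Productivity 100 × 0.05 = 5
  Customer focus 84 × 0.26 = 21.84
  Reliability 51 × 0.23 = 11.73
  Initiative 58 × 0.22 = 12.76
  Problem-solving 25 × 0.11 = 2.75
Sum = 64.27
64.27 is ≥ 63.5 and < 84 → Silver

Silver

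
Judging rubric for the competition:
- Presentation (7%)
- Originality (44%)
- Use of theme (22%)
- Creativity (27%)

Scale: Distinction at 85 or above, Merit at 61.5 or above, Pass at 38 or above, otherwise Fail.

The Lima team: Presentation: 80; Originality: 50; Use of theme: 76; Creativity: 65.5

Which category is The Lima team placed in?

Merit

Weighted total:
  Presentation 80 × 0.07 = 5.6
  Originality 50 × 0.44 = 22
  Use of theme 76 × 0.22 = 16.72
  Creativity 65.5 × 0.27 = 17.685
Sum = 62.005
62.005 is ≥ 61.5 and < 85 → Merit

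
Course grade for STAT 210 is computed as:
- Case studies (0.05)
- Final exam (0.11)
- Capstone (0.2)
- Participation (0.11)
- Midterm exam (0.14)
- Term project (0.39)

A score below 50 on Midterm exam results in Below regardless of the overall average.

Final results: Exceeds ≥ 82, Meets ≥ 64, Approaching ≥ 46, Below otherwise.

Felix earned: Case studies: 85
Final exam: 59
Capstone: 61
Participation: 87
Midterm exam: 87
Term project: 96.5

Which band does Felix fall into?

Exceeds

Midterm exam score 87 ≥ 50: minimum met.
Weighted total:
  Case studies 85 × 0.05 = 4.25
  Final exam 59 × 0.11 = 6.49
  Capstone 61 × 0.2 = 12.2
  Participation 87 × 0.11 = 9.57
  Midterm exam 87 × 0.14 = 12.18
  Term project 96.5 × 0.39 = 37.635
Sum = 82.325
82.325 ≥ 82 → Exceeds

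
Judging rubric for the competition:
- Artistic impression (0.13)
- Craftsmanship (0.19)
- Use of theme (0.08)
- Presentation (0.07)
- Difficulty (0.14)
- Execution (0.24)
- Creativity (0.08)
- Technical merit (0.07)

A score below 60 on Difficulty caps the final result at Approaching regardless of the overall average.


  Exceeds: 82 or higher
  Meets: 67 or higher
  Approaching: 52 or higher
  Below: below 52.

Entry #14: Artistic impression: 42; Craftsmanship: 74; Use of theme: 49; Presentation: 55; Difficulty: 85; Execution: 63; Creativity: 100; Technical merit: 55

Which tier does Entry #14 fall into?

Approaching

Difficulty score 85 ≥ 60: minimum met.
Weighted total:
  Artistic impression 42 × 0.13 = 5.46
  Craftsmanship 74 × 0.19 = 14.06
  Use of theme 49 × 0.08 = 3.92
  Presentation 55 × 0.07 = 3.85
  Difficulty 85 × 0.14 = 11.9
  Execution 63 × 0.24 = 15.12
  Creativity 100 × 0.08 = 8
  Technical merit 55 × 0.07 = 3.85
Sum = 66.16
66.16 is ≥ 52 and < 67 → Approaching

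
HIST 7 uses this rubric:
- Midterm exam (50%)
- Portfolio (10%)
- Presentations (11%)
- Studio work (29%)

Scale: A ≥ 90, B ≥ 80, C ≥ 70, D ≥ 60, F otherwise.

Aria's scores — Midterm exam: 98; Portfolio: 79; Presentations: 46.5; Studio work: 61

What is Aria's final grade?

Weighted total:
  Midterm exam 98 × 0.5 = 49
  Portfolio 79 × 0.1 = 7.9
  Presentations 46.5 × 0.11 = 5.115
  Studio work 61 × 0.29 = 17.69
Sum = 79.705
79.705 is ≥ 70 and < 80 → C

C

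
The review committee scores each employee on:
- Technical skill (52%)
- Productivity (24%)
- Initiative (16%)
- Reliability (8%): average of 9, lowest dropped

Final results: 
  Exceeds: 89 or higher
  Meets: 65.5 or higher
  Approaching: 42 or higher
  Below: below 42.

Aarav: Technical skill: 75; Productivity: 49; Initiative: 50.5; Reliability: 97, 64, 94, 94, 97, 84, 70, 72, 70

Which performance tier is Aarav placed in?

Meets

Reliability: drop 64 → average of remaining 8 = 678/8 = 84.75
Weighted total:
  Technical skill 75 × 0.52 = 39
  Productivity 49 × 0.24 = 11.76
  Initiative 50.5 × 0.16 = 8.08
  Reliability 84.75 × 0.08 = 6.78
Sum = 65.62
65.62 is ≥ 65.5 and < 89 → Meets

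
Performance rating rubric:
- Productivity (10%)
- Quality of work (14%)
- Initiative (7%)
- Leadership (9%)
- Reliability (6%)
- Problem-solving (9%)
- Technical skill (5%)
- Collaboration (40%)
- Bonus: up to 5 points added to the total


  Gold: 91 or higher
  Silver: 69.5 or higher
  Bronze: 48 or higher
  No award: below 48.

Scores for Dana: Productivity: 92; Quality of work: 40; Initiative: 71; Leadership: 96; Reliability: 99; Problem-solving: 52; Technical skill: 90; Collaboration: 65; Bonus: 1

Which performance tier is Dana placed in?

Weighted total:
  Productivity 92 × 0.1 = 9.2
  Quality of work 40 × 0.14 = 5.6
  Initiative 71 × 0.07 = 4.97
  Leadership 96 × 0.09 = 8.64
  Reliability 99 × 0.06 = 5.94
  Problem-solving 52 × 0.09 = 4.68
  Technical skill 90 × 0.05 = 4.5
  Collaboration 65 × 0.4 = 26
Sum = 69.53
Bonus: 69.53 + 1 = 70.53
70.53 is ≥ 69.5 and < 91 → Silver

Silver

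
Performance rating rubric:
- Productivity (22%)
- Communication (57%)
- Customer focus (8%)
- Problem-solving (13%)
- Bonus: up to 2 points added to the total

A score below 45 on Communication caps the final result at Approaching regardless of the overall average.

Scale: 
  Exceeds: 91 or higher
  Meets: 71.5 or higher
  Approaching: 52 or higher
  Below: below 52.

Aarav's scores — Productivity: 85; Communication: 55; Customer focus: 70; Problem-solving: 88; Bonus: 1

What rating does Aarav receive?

Communication score 55 ≥ 45: minimum met.
Weighted total:
  Productivity 85 × 0.22 = 18.7
  Communication 55 × 0.57 = 31.35
  Customer focus 70 × 0.08 = 5.6
  Problem-solving 88 × 0.13 = 11.44
Sum = 67.09
Bonus: 67.09 + 1 = 68.09
68.09 is ≥ 52 and < 71.5 → Approaching

Approaching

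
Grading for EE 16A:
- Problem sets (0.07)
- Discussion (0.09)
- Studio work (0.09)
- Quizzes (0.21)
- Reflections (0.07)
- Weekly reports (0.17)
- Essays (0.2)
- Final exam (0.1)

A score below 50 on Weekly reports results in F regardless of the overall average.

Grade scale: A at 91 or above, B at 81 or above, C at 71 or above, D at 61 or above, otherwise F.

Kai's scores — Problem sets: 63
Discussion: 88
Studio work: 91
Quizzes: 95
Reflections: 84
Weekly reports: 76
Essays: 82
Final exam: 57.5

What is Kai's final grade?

Weekly reports score 76 ≥ 50: minimum met.
Weighted total:
  Problem sets 63 × 0.07 = 4.41
  Discussion 88 × 0.09 = 7.92
  Studio work 91 × 0.09 = 8.19
  Quizzes 95 × 0.21 = 19.95
  Reflections 84 × 0.07 = 5.88
  Weekly reports 76 × 0.17 = 12.92
  Essays 82 × 0.2 = 16.4
  Final exam 57.5 × 0.1 = 5.75
Sum = 81.42
81.42 is ≥ 81 and < 91 → B

B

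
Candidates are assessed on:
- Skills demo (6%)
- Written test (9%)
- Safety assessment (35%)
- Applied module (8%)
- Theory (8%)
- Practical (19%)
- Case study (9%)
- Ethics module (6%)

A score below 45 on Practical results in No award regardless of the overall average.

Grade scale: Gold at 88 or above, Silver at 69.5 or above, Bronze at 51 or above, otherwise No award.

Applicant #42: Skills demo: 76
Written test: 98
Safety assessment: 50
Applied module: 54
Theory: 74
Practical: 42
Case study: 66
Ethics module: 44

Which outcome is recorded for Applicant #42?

Practical score 42 < 45: minimum not met.
Weighted total:
  Skills demo 76 × 0.06 = 4.56
  Written test 98 × 0.09 = 8.82
  Safety assessment 50 × 0.35 = 17.5
  Applied module 54 × 0.08 = 4.32
  Theory 74 × 0.08 = 5.92
  Practical 42 × 0.19 = 7.98
  Case study 66 × 0.09 = 5.94
  Ethics module 44 × 0.06 = 2.64
Sum = 57.68
Because the Practical minimum was not met, the result is No award.

No award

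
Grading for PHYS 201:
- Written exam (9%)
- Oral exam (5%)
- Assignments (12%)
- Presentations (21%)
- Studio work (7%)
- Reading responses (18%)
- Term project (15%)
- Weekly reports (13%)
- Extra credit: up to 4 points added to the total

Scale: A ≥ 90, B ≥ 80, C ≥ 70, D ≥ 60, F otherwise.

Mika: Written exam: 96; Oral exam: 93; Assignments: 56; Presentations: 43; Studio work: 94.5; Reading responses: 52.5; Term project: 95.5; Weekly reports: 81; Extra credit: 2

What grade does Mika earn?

C

Weighted total:
  Written exam 96 × 0.09 = 8.64
  Oral exam 93 × 0.05 = 4.65
  Assignments 56 × 0.12 = 6.72
  Presentations 43 × 0.21 = 9.03
  Studio work 94.5 × 0.07 = 6.615
  Reading responses 52.5 × 0.18 = 9.45
  Term project 95.5 × 0.15 = 14.325
  Weekly reports 81 × 0.13 = 10.53
Sum = 69.96
Extra credit: 69.96 + 2 = 71.96
71.96 is ≥ 70 and < 80 → C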